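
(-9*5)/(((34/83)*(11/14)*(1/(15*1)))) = -392175/187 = -2097.19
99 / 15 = 33 / 5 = 6.60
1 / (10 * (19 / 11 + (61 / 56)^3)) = 965888 / 29167475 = 0.03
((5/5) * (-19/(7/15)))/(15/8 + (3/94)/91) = -464360/21389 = -21.71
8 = 8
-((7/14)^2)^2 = -1/16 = -0.06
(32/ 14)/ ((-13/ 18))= -288/ 91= -3.16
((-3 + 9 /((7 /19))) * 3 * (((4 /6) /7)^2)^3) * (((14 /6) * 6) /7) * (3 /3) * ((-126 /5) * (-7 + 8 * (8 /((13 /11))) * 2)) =-1123840 /4588311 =-0.24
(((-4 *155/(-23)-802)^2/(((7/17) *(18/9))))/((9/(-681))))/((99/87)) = -1975641206302/40733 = -48502226.85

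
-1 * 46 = -46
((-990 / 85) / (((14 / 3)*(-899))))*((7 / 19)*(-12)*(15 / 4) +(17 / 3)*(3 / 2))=-91179 / 4065278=-0.02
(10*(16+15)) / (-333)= -310 / 333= -0.93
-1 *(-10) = 10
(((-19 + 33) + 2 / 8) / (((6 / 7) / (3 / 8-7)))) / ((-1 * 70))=1007 / 640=1.57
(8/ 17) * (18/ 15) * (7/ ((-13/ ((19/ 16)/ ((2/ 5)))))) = -399/ 442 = -0.90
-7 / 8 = -0.88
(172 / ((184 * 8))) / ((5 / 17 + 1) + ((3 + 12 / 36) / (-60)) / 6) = 19737 / 217028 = 0.09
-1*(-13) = 13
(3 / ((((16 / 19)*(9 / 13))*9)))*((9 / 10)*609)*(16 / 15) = 334.27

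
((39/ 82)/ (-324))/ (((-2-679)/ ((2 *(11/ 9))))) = 143/ 27139212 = 0.00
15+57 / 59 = 942 / 59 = 15.97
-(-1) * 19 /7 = 19 /7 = 2.71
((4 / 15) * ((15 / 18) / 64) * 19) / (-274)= -19 / 78912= -0.00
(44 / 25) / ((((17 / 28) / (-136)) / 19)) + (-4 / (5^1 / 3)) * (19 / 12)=-187359 / 25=-7494.36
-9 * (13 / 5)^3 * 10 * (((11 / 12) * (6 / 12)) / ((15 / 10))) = -24167 / 50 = -483.34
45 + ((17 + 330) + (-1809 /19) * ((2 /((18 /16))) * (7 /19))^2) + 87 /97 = 702686591 /1995969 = 352.05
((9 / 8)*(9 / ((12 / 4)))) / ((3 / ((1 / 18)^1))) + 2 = 33 / 16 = 2.06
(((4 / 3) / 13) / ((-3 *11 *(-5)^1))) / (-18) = -2 / 57915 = -0.00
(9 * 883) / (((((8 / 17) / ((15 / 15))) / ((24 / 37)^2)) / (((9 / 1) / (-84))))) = -7295346 / 9583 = -761.28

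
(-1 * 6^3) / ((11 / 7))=-1512 / 11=-137.45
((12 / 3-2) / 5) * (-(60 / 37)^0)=-2 / 5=-0.40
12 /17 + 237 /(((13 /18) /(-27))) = -1957938 /221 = -8859.45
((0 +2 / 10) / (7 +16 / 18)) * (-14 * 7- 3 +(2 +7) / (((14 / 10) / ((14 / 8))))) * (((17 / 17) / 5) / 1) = -0.46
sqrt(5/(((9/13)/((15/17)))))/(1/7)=35 * sqrt(663)/51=17.67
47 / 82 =0.57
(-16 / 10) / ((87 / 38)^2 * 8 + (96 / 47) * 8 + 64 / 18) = -0.03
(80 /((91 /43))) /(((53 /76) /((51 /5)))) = 2666688 /4823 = 552.91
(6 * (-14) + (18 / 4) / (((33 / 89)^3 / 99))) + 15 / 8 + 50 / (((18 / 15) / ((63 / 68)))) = 143097477 / 16456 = 8695.76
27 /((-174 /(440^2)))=-871200 /29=-30041.38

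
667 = 667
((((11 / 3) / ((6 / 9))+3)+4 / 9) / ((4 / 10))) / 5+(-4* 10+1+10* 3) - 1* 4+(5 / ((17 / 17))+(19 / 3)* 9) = 1925 / 36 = 53.47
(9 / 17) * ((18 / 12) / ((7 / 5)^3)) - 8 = -89921 / 11662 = -7.71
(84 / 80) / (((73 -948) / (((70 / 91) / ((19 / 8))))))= -12 / 30875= -0.00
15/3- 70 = -65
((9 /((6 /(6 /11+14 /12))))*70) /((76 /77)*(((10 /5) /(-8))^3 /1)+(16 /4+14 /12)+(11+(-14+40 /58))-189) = -0.97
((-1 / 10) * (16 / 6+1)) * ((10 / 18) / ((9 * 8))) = -11 / 3888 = -0.00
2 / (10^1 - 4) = 1 / 3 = 0.33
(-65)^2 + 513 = 4738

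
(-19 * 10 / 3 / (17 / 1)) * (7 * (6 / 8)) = -665 / 34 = -19.56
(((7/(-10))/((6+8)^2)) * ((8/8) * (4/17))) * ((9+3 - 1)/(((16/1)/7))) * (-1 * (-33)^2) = 11979/2720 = 4.40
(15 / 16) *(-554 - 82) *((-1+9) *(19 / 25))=-18126 / 5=-3625.20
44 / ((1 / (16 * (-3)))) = -2112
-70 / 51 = -1.37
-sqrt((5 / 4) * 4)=-sqrt(5)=-2.24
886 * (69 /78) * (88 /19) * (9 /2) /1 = 4034844 /247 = 16335.40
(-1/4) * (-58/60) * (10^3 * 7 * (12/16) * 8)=10150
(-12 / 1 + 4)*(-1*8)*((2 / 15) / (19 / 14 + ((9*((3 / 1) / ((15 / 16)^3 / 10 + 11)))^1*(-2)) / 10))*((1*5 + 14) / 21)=441587968 / 49753701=8.88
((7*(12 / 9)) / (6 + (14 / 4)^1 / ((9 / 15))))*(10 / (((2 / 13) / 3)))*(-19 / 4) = -51870 / 71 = -730.56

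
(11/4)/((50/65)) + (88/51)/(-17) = 120461/34680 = 3.47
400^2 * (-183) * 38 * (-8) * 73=649781760000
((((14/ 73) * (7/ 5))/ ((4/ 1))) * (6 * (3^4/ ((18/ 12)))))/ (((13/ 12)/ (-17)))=-1619352/ 4745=-341.28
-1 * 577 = -577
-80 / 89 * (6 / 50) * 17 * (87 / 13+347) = -3751968 / 5785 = -648.57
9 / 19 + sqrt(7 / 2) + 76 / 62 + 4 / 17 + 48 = sqrt(14) / 2 + 499997 / 10013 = 51.81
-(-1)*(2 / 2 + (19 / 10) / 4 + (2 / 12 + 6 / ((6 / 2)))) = 3.64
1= 1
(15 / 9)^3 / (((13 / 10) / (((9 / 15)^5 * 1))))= 18 / 65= 0.28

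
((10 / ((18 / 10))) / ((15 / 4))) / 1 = 1.48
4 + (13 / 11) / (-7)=295 / 77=3.83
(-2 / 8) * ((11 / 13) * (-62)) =341 / 26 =13.12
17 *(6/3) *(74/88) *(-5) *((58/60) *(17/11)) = -310097/1452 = -213.57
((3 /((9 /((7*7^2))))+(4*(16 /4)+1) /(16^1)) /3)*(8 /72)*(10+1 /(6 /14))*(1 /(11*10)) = 204943 /427680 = 0.48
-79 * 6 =-474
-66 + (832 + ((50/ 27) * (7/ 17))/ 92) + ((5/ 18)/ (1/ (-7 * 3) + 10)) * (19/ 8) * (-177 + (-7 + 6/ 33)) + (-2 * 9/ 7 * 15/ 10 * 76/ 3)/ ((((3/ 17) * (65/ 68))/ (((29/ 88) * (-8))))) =10605979217507/ 4649725080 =2280.99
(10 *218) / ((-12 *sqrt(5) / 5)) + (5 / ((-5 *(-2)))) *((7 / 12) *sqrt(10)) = -545 *sqrt(5) / 3 + 7 *sqrt(10) / 24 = -405.30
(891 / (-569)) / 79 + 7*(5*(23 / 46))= 1571503 / 89902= 17.48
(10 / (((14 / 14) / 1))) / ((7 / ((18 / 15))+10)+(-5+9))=60 / 119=0.50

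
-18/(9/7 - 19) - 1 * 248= -246.98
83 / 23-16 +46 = 773 / 23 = 33.61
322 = 322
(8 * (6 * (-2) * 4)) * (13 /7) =-713.14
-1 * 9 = -9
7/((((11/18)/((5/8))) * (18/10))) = 175/44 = 3.98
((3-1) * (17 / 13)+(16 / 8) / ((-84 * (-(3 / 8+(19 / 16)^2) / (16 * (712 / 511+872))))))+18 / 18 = 4037629615 / 21250957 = 190.00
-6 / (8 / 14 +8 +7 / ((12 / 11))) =-504 / 1259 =-0.40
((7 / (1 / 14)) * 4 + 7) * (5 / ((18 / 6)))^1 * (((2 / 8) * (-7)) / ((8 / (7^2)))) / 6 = -228095 / 192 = -1187.99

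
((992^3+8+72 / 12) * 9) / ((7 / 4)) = 35142894072 / 7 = 5020413438.86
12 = 12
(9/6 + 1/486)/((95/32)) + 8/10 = 30148/23085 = 1.31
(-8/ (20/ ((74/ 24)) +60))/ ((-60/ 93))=1147/ 6150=0.19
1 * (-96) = -96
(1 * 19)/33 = 19/33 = 0.58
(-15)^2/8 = 225/8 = 28.12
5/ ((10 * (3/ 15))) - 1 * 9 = -13/ 2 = -6.50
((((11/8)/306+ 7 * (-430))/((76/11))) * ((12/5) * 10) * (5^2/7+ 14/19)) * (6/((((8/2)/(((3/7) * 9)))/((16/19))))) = -1253973422889/5713547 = -219473.72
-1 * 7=-7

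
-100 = -100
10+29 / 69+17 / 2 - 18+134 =134.92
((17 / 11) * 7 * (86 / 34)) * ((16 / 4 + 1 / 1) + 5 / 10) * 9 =2709 / 2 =1354.50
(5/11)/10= 0.05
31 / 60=0.52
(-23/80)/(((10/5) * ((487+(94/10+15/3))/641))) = -641/3488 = -0.18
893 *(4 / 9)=3572 / 9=396.89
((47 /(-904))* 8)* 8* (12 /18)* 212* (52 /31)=-8290048 /10509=-788.85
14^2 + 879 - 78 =997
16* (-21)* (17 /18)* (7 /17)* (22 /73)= -8624 /219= -39.38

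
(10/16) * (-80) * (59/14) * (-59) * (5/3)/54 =435125/1134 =383.71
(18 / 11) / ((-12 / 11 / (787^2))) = -1858107 / 2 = -929053.50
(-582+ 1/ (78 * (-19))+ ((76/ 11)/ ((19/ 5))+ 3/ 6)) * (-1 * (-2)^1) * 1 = -9449984/ 8151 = -1159.36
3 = 3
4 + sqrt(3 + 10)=sqrt(13) + 4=7.61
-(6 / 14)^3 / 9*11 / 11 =-3 / 343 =-0.01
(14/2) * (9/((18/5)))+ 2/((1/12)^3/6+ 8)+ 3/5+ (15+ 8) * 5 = 22121431/165890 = 133.35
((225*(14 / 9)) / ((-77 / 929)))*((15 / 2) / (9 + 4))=-348375 / 143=-2436.19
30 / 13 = 2.31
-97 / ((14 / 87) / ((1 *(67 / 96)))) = -188471 / 448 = -420.69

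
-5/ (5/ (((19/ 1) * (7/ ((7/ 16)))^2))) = -4864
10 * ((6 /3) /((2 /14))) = 140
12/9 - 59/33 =-5/11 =-0.45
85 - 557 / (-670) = 57507 / 670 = 85.83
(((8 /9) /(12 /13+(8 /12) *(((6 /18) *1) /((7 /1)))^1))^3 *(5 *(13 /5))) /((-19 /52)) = -32602495744 /1135752949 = -28.71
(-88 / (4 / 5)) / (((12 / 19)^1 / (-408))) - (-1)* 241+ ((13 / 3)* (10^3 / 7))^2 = 200443741 / 441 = 454520.95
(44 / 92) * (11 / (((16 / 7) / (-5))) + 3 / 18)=-12617 / 1104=-11.43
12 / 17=0.71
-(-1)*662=662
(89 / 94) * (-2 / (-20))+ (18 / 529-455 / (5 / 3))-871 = -568801439 / 497260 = -1143.87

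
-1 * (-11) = 11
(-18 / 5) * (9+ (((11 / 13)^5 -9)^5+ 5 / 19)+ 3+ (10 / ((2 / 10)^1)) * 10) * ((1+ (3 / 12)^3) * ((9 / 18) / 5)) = 11008084321965526735924693537310475 / 660045736775234543530259958976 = 16677.76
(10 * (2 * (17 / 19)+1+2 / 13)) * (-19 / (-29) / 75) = 1454 / 5655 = 0.26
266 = 266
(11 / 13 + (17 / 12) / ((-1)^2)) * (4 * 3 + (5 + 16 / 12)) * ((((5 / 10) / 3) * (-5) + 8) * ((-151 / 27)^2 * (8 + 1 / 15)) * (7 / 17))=3224579963143 / 104398632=30887.19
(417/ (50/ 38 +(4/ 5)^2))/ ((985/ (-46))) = -9.96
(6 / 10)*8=24 / 5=4.80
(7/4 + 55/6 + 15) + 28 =647/12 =53.92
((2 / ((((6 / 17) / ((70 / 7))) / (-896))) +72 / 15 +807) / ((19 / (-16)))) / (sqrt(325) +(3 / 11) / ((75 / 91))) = -1154111420 / 26932329 +226700457500*sqrt(13) / 350120277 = 2291.72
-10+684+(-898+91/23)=-5061/23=-220.04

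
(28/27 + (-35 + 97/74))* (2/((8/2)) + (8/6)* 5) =-2805277/11988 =-234.01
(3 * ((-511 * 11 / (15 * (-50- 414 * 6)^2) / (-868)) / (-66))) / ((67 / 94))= -3431 / 800204460720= -0.00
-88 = -88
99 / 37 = 2.68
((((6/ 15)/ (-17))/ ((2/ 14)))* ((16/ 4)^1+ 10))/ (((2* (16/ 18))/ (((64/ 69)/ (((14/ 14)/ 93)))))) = -218736/ 1955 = -111.89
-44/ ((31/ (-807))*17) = 35508/ 527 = 67.38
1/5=0.20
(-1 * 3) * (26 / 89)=-78 / 89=-0.88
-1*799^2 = -638401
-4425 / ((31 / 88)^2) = -34267200 / 961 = -35657.86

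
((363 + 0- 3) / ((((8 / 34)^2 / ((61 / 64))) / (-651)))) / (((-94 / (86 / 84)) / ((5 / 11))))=5287377825 / 264704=19974.68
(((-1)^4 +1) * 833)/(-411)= -1666/411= -4.05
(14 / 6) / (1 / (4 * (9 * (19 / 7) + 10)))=964 / 3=321.33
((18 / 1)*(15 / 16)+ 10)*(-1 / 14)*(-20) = 1075 / 28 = 38.39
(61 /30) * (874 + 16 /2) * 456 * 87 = 355738824 /5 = 71147764.80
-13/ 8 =-1.62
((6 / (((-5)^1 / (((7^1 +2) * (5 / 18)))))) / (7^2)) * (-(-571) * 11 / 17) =-18843 / 833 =-22.62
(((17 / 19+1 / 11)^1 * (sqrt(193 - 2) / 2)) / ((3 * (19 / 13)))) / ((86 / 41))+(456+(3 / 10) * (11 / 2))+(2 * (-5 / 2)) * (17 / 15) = 54899 * sqrt(191) / 1024518+27119 / 60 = 452.72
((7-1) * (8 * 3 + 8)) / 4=48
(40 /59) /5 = 8 /59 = 0.14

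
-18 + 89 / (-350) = -6389 / 350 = -18.25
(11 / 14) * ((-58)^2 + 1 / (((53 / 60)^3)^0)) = 37015 / 14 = 2643.93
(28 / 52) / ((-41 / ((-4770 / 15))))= 4.18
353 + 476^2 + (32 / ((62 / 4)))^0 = 226930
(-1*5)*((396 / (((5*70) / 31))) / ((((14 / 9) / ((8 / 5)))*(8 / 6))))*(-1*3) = 497178 / 1225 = 405.86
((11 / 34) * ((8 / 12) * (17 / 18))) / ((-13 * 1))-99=-69509 / 702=-99.02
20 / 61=0.33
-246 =-246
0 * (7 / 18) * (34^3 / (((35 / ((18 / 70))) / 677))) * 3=0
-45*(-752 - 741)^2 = -100307205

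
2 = 2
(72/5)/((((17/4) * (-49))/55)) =-3168/833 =-3.80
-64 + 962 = 898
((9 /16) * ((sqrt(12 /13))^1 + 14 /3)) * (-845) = -17745 /8 - 585 * sqrt(39) /8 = -2674.79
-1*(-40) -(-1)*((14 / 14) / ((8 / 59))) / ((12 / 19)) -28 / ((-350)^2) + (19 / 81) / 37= 21685234721 / 419580000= 51.68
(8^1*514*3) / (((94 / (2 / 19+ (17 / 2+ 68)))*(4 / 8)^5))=287280768 / 893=321702.99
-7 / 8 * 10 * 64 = -560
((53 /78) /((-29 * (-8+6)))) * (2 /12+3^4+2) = 26447 /27144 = 0.97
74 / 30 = 37 / 15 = 2.47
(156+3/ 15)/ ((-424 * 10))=-781/ 21200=-0.04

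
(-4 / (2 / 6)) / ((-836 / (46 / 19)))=138 / 3971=0.03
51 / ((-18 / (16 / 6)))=-68 / 9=-7.56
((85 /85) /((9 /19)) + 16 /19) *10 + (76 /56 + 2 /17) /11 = 13280921 /447678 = 29.67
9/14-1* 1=-5/14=-0.36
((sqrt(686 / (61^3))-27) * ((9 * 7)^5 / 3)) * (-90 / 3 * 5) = 1339789333050-347352790050 * sqrt(854) / 3721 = 1337061360116.91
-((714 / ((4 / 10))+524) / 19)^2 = -5331481 / 361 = -14768.65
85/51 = 5/3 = 1.67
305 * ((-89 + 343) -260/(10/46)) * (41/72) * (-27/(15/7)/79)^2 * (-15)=1558455633/24964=62428.12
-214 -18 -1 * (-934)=702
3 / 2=1.50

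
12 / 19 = 0.63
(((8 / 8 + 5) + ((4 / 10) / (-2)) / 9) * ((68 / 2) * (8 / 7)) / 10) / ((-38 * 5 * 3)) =-18292 / 448875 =-0.04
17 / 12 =1.42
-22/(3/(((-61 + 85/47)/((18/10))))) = 306020/1269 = 241.15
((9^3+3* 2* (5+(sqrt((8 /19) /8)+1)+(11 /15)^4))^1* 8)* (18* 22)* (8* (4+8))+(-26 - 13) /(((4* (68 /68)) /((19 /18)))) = 1824768* sqrt(19) /19+3497784624377 /15000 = 233604272.11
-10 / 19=-0.53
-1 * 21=-21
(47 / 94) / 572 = 1 / 1144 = 0.00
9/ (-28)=-9/ 28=-0.32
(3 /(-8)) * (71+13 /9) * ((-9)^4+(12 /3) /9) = -9625639 /54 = -178252.57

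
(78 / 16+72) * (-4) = -615 / 2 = -307.50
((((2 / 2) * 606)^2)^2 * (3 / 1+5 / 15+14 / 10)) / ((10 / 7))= 11171092168152 / 25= 446843686726.08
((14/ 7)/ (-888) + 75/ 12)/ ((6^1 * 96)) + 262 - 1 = 33375979/ 127872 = 261.01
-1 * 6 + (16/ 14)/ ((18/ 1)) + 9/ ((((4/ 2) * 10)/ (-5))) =-2063/ 252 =-8.19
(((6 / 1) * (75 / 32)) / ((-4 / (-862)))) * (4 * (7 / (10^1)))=135765 / 16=8485.31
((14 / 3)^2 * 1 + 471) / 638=4435 / 5742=0.77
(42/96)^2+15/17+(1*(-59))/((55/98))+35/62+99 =-33309079/7420160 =-4.49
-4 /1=-4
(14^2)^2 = 38416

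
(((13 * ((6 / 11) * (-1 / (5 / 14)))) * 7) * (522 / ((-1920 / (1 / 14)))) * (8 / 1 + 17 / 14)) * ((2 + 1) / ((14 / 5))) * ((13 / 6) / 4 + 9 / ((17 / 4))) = 13568607 / 191488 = 70.86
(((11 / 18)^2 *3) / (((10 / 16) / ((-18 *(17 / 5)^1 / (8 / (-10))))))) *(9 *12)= 74052 / 5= 14810.40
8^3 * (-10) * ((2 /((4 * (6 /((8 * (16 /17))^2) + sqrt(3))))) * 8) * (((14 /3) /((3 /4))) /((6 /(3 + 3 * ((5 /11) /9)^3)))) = 1317459576781537280 /583852883417991 -37344736515551395840 * sqrt(3) /1751558650253973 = -34672.32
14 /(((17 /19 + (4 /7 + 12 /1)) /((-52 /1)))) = -96824 /1791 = -54.06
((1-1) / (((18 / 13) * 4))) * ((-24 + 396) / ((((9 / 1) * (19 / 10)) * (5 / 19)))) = 0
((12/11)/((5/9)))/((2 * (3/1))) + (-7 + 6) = -37/55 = -0.67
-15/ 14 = -1.07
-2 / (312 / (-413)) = 413 / 156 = 2.65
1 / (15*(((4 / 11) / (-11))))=-121 / 60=-2.02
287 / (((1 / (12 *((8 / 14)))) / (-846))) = -1664928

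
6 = 6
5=5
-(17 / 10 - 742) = 7403 / 10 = 740.30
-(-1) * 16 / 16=1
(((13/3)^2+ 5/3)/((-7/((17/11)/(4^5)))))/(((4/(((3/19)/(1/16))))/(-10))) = 1955/70224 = 0.03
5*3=15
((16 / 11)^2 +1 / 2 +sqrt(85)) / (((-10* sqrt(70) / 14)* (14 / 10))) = sqrt(70)* (-242* sqrt(85) -633) / 16940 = -1.41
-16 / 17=-0.94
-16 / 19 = -0.84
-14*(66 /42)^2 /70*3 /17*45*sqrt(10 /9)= -1089*sqrt(10) /833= -4.13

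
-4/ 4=-1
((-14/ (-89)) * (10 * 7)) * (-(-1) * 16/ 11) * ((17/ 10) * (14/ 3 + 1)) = 453152/ 2937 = 154.29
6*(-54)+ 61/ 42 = -13547/ 42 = -322.55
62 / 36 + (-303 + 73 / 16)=-42727 / 144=-296.72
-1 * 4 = -4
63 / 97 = 0.65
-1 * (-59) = 59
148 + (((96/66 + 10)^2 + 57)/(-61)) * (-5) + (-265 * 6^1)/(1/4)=-45736907/7381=-6196.57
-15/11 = -1.36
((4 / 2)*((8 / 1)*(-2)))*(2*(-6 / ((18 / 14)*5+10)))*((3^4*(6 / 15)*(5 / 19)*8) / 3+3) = 1314432 / 2185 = 601.57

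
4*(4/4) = 4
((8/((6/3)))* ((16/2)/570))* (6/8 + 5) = 92/285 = 0.32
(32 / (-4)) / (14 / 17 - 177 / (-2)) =-272 / 3037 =-0.09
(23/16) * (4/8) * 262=3013/16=188.31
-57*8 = -456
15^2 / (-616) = -225 / 616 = -0.37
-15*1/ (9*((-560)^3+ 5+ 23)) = 5/ 526847916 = 0.00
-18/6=-3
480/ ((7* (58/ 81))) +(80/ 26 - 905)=-2127455/ 2639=-806.16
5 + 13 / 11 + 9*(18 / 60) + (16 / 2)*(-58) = -50063 / 110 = -455.12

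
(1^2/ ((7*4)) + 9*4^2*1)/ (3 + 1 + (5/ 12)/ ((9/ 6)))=36297/ 1078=33.67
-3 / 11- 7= -80 / 11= -7.27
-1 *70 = -70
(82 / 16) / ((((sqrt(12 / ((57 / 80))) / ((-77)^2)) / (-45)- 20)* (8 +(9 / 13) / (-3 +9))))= -720889563569175 / 22830423701764496 +28441413* sqrt(95) / 11415211850882248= -0.03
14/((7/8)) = 16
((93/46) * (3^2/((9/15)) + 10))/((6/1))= 775/92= 8.42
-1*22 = -22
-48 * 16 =-768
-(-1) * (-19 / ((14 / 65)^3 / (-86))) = 224368625 / 1372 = 163533.98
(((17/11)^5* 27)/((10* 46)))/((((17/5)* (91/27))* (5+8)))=60886809/17528146636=0.00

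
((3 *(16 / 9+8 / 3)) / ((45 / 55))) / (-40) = -11 / 27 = -0.41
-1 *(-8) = 8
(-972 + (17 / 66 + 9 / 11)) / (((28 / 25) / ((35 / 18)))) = -8010125 / 4752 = -1685.63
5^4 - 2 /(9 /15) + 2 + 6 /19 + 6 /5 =178177 /285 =625.18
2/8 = 1/4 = 0.25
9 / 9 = 1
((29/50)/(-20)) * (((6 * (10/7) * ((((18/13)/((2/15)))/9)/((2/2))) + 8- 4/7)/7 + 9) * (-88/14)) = 2331571/1114750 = 2.09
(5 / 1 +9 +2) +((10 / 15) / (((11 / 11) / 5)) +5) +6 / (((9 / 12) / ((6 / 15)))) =413 / 15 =27.53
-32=-32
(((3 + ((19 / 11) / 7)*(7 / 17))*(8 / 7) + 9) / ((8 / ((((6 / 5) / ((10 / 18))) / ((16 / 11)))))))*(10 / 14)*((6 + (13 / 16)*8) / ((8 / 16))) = 2216835 / 53312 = 41.58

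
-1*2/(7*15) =-2/105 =-0.02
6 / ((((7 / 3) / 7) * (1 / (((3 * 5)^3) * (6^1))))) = 364500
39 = 39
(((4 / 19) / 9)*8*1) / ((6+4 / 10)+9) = 160 / 13167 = 0.01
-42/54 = -7/9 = -0.78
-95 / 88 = -1.08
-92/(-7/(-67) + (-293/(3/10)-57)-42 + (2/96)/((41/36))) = 3032688/35454229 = 0.09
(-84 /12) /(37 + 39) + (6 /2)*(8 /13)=1.75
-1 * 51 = -51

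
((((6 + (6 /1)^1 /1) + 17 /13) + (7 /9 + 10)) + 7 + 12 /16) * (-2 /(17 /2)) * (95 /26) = -1415405 /51714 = -27.37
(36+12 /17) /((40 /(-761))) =-59358 /85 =-698.33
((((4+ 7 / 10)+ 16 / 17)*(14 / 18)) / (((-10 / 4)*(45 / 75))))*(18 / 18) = -6713 / 2295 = -2.93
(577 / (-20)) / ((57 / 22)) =-6347 / 570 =-11.14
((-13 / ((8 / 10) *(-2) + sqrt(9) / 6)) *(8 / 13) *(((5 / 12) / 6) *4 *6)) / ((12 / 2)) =200 / 99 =2.02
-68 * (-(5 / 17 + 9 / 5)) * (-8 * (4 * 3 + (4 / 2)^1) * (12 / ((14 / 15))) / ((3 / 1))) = -68352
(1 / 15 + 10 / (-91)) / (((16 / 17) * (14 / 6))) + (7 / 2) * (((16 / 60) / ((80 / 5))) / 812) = -34777 / 1773408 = -0.02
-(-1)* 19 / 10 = 19 / 10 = 1.90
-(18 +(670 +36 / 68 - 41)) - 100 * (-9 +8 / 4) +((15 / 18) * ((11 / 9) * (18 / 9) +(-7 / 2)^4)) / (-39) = 28190147 / 572832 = 49.21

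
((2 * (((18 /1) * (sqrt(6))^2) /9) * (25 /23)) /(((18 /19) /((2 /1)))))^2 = 3032.98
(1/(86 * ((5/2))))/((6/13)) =13/1290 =0.01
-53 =-53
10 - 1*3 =7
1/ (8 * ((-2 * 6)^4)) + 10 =1658881/ 165888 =10.00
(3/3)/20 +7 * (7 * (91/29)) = 153.81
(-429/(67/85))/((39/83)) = -77605/67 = -1158.28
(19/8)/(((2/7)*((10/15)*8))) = 1.56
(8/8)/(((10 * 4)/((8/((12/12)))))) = 1/5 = 0.20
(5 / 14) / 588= 5 / 8232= 0.00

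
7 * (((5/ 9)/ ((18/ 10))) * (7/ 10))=245/ 162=1.51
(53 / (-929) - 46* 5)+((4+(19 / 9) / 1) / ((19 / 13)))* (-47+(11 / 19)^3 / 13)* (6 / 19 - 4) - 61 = 995420367492 / 2300295971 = 432.74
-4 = -4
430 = 430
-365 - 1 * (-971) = 606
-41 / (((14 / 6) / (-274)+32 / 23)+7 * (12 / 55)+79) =-1039830 / 2077379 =-0.50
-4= -4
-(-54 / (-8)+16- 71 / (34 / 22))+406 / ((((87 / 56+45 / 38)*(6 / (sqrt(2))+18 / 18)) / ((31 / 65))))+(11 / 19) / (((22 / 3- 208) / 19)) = 13391504*sqrt(2) / 1072955+73541900659 / 3875513460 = 36.63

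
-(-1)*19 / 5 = 3.80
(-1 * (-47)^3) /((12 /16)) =415292 /3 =138430.67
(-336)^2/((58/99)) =5588352/29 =192701.79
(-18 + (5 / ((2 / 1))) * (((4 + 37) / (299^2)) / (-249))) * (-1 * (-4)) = -72.00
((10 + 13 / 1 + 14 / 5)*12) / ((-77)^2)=1548 / 29645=0.05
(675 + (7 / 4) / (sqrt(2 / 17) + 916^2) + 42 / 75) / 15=20213185103178449 / 448809544099125 - 7 * sqrt(34) / 718095270558600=45.04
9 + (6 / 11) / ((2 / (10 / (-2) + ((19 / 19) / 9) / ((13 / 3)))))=1093 / 143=7.64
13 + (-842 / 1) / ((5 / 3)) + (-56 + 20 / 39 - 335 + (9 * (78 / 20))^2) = 1362359 / 3900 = 349.32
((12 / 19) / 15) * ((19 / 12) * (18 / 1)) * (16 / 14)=48 / 35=1.37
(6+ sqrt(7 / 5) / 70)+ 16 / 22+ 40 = sqrt(35) / 350+ 514 / 11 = 46.74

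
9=9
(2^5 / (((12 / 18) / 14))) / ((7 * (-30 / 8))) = -128 / 5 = -25.60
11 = 11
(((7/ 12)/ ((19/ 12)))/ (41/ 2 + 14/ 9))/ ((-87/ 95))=-210/ 11513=-0.02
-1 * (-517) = 517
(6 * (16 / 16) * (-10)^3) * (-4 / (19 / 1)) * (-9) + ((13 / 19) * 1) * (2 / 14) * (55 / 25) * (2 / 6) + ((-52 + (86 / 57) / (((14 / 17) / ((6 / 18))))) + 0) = -68347136 / 5985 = -11419.74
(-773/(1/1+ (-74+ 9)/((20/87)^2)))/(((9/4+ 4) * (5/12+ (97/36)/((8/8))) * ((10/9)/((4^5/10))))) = 256462848/86027375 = 2.98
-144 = -144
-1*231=-231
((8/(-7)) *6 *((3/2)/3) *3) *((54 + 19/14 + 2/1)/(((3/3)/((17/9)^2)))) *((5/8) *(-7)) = 1160335/126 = 9209.01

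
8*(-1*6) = -48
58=58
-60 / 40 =-3 / 2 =-1.50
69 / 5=13.80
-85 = -85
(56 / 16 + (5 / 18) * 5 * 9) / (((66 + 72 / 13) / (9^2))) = 2808 / 155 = 18.12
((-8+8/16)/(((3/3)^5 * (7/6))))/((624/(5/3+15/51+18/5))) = -709/12376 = -0.06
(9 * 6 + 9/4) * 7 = 1575/4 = 393.75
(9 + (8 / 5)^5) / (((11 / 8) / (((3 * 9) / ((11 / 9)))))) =118375992 / 378125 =313.06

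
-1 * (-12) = 12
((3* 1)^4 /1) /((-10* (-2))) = 81 /20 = 4.05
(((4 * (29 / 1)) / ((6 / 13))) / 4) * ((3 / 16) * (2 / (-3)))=-377 / 48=-7.85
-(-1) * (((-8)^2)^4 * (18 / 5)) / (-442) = -150994944 / 1105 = -136647.01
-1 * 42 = -42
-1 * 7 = -7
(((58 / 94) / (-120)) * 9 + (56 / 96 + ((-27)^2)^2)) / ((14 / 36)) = 8991990807 / 6580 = 1366563.95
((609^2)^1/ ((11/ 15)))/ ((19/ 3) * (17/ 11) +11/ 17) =283723965/ 5854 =48466.68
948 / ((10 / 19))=1801.20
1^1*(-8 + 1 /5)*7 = -273 /5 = -54.60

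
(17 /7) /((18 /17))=289 /126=2.29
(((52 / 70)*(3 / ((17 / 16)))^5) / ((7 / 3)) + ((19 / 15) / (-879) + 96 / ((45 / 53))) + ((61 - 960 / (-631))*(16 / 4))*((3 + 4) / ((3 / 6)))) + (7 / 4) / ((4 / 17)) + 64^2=72004775534660687233 / 9261261838669680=7774.83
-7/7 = -1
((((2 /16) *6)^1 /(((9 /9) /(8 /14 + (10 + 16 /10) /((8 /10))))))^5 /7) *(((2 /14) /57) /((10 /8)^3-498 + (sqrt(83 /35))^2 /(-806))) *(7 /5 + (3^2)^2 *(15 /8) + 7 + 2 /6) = -9745135873940867907 /455551664687386624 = -21.39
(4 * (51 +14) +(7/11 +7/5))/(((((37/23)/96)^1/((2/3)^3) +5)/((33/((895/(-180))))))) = -9164648448/26646835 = -343.93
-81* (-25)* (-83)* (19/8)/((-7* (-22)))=-3193425/1232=-2592.07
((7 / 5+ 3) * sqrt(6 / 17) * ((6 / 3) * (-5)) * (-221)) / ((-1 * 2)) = -286 * sqrt(102) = -2888.46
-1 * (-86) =86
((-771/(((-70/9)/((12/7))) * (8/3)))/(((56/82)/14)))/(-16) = -2560491/31360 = -81.65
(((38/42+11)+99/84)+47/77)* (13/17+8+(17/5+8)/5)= 151.24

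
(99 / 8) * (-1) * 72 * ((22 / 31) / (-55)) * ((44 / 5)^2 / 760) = 431244 / 368125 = 1.17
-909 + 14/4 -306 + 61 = -2301/2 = -1150.50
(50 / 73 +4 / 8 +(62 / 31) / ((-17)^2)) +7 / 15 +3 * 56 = 107378573 / 632910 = 169.66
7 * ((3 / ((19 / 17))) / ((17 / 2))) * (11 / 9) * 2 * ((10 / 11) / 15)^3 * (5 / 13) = 1120 / 2420847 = 0.00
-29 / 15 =-1.93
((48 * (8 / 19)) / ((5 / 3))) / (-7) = -1152 / 665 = -1.73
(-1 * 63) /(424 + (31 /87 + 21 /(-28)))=-0.15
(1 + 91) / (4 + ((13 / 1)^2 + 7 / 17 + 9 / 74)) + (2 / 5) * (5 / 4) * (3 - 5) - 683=-149204884 / 218305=-683.47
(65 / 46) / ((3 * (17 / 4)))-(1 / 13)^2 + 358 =70989643 / 198237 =358.10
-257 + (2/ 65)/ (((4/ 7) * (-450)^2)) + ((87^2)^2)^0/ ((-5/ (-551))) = -3864509993/ 26325000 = -146.80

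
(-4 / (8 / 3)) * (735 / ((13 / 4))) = -4410 / 13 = -339.23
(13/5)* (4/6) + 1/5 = 29/15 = 1.93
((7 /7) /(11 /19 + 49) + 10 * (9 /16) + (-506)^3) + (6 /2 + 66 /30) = -129554205.15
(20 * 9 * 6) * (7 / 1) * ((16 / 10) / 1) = 12096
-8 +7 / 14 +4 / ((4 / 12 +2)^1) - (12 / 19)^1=-1707 / 266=-6.42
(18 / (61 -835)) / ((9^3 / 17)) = -17 / 31347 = -0.00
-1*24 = -24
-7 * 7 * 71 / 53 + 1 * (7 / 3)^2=-28714 / 477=-60.20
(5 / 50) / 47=1 / 470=0.00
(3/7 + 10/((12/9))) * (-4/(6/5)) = -185/7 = -26.43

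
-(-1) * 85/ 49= 1.73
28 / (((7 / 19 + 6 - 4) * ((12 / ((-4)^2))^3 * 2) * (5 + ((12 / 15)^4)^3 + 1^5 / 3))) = 2.59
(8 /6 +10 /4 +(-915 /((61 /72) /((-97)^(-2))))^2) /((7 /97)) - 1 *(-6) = 2273165459 /38332266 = 59.30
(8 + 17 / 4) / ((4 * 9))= 49 / 144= 0.34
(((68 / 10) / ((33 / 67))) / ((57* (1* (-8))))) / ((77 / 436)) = -124151 / 724185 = -0.17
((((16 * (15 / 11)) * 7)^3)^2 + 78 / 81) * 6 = 1214085997264988121172 / 15944049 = 76146654922158.61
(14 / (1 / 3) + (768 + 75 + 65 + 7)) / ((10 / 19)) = 1818.30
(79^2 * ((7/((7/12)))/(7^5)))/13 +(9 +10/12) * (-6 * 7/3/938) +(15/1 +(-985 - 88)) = -92910502541/87833382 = -1057.80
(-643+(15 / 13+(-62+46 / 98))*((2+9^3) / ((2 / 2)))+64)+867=-43847.42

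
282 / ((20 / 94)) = 6627 / 5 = 1325.40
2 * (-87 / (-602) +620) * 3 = 1119981 / 301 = 3720.87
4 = 4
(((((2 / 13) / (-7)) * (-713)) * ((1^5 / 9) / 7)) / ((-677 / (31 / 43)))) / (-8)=22103 / 667573452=0.00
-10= -10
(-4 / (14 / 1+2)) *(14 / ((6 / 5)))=-35 / 12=-2.92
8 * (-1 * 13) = -104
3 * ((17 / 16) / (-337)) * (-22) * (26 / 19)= 7293 / 25612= 0.28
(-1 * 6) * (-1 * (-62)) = -372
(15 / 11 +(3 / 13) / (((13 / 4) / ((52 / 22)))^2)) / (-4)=-2337 / 6292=-0.37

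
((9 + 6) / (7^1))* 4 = 8.57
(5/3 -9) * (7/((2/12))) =-308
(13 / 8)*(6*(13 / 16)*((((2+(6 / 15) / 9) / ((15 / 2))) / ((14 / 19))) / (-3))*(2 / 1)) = -73853 / 37800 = -1.95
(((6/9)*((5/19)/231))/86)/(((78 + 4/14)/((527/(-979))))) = -2635/43393082436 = -0.00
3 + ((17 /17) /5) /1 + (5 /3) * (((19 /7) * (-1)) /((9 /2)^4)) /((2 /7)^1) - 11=-771437 /98415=-7.84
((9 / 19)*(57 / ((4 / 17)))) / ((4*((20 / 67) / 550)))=1691415 / 32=52856.72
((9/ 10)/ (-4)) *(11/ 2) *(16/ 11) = -9/ 5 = -1.80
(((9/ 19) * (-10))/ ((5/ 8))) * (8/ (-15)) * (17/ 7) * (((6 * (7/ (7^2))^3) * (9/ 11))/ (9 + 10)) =352512/ 47671855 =0.01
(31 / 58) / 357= 0.00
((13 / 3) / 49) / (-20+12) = -13 / 1176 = -0.01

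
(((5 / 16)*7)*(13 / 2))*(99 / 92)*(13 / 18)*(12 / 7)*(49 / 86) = 1366365 / 126592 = 10.79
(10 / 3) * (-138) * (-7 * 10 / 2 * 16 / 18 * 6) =257600 / 3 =85866.67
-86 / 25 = -3.44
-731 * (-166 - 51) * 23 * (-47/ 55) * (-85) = 2915088379/ 11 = 265008034.45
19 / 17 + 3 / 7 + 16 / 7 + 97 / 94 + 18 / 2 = 155081 / 11186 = 13.86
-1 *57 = -57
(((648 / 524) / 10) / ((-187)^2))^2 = 0.00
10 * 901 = 9010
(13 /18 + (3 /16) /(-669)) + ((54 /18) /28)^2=577015 /786744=0.73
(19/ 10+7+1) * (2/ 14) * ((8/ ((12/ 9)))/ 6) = 99/ 70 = 1.41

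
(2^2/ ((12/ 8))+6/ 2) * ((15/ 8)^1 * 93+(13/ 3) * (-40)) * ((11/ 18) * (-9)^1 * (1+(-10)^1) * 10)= 23375/ 8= 2921.88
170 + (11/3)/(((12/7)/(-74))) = 211/18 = 11.72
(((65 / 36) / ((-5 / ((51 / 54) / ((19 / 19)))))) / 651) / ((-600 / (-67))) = -14807 / 253108800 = -0.00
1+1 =2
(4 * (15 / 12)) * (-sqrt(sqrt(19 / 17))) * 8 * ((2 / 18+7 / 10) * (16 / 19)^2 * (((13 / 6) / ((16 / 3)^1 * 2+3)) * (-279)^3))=1172482242048 * 17^(3 / 4) * 19^(1 / 4) / 251617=81450055.59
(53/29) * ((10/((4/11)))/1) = 2915/58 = 50.26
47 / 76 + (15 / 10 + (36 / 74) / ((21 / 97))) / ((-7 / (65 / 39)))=-37719 / 137788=-0.27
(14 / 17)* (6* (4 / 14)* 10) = 240 / 17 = 14.12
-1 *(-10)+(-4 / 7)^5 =167046 / 16807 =9.94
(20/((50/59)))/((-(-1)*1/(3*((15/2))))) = 531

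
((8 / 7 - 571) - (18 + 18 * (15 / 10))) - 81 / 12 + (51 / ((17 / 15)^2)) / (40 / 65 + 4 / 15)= -2950420 / 5117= -576.59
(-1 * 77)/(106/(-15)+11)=-1155/59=-19.58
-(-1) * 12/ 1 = 12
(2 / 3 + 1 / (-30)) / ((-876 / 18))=-19 / 1460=-0.01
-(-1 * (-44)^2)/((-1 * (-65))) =1936/65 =29.78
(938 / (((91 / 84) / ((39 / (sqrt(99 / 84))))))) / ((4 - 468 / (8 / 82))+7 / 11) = -1876 * sqrt(231) / 4393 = -6.49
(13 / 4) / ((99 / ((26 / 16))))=169 / 3168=0.05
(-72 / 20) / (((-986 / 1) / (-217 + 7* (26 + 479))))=29862 / 2465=12.11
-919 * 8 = -7352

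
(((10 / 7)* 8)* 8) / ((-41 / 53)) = -33920 / 287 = -118.19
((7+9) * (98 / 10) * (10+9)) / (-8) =-1862 / 5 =-372.40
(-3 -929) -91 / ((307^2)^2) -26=-8509793293049 / 8882874001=-958.00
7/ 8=0.88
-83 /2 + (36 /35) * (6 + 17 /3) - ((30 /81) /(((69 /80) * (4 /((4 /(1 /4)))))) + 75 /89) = -10631663 /331614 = -32.06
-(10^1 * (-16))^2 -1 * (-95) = -25505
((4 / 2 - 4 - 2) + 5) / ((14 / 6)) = 0.43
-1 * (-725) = 725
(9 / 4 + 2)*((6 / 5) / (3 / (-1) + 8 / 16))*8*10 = -163.20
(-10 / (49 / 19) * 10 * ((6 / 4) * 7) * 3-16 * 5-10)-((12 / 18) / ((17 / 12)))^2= -2653468 / 2023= -1311.65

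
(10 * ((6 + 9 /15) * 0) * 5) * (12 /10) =0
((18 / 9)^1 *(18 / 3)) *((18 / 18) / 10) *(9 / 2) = 27 / 5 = 5.40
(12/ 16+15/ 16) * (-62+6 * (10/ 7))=-5049/ 56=-90.16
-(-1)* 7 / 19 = 7 / 19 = 0.37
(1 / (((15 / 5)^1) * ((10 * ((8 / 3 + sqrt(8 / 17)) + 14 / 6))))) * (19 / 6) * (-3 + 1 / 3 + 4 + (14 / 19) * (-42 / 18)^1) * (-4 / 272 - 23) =17215 / 90072 - 3443 * sqrt(34) / 765612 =0.16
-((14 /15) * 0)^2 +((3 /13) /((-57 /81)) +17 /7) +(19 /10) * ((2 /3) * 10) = 76598 /5187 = 14.77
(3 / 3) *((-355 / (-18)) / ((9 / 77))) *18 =27335 / 9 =3037.22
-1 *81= -81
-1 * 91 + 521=430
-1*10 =-10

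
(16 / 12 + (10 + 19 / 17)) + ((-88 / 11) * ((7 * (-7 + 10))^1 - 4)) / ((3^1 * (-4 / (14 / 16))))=1521 / 68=22.37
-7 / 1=-7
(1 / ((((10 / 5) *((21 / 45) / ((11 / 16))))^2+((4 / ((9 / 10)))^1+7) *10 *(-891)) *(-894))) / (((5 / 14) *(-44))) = -1155 / 1654545512104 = -0.00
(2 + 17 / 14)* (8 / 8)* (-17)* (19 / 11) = -14535 / 154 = -94.38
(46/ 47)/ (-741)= -46/ 34827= -0.00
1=1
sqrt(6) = 2.45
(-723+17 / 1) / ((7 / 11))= -7766 / 7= -1109.43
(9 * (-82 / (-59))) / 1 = 738 / 59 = 12.51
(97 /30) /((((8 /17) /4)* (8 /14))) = 11543 /240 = 48.10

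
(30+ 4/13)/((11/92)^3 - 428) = -0.07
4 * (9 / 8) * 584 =2628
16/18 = 8/9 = 0.89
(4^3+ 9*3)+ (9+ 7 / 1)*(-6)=-5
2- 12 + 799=789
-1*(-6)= 6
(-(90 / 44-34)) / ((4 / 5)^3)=87875 / 1408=62.41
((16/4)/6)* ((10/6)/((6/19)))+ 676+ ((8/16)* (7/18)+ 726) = 151817/108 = 1405.71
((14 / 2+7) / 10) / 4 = 7 / 20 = 0.35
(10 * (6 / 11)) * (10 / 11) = 600 / 121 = 4.96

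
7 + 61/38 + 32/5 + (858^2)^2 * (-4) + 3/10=-205936225259026/95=-2167749739568.69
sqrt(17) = 4.12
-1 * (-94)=94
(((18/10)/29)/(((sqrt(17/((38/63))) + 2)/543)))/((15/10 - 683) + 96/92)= 17084952/4171014755 - 674406* sqrt(4522)/4171014755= -0.01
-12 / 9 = -4 / 3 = -1.33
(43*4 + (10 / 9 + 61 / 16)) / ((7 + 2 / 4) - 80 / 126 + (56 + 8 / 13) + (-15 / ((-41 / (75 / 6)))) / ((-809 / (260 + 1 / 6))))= 76899241783 / 26952336812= 2.85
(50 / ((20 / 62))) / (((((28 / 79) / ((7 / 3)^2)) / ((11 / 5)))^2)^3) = 1570610847533438049162439 / 6802444800000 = 230889172012.60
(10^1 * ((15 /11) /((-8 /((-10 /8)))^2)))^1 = 1875 /5632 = 0.33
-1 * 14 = -14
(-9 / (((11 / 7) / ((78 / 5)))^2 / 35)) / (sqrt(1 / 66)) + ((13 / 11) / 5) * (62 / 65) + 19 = 5287 / 275- 18781308 * sqrt(66) / 605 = -252179.23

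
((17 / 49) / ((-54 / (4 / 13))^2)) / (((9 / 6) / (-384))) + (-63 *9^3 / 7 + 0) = -39607783697 / 6036849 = -6561.00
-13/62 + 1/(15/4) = 53/930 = 0.06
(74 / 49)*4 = 296 / 49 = 6.04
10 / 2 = 5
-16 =-16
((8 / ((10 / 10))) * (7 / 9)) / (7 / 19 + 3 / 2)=2128 / 639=3.33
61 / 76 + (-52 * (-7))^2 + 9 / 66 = 110767441 / 836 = 132496.94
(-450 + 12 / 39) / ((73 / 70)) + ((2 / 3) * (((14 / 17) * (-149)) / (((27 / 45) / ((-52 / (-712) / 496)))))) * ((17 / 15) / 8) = -1950990496931 / 4524406848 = -431.21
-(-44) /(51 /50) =2200 /51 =43.14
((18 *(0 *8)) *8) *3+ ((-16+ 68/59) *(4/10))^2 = 3069504/87025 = 35.27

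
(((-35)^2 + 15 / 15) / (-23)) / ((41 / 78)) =-95628 / 943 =-101.41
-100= -100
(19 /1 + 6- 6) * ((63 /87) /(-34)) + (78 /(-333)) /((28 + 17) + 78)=-5473183 /13461858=-0.41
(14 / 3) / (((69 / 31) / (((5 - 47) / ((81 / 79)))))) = -480004 / 5589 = -85.88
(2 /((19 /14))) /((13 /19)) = 28 /13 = 2.15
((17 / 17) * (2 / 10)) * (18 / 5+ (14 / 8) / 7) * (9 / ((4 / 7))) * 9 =43659 / 400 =109.15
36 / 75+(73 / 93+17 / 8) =63053 / 18600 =3.39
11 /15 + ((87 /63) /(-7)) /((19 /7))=1318 /1995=0.66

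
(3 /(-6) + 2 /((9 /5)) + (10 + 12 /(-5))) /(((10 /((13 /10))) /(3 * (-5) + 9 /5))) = -105677 /7500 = -14.09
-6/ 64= -3/ 32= -0.09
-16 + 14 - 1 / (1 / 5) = -7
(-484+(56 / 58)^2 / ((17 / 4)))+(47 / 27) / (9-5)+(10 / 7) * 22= -4884558239 / 10808532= -451.92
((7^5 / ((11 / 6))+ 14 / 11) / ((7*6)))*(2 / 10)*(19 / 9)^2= 2600644 / 13365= 194.59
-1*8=-8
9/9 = 1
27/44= 0.61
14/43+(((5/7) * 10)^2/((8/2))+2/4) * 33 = 1844653/4214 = 437.74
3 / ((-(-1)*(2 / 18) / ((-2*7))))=-378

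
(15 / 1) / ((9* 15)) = 1 / 9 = 0.11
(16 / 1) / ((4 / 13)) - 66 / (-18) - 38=53 / 3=17.67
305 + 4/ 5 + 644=4749/ 5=949.80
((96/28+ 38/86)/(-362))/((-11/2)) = 1165/599291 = 0.00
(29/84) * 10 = 145/42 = 3.45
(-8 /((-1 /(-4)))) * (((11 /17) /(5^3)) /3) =-352 /6375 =-0.06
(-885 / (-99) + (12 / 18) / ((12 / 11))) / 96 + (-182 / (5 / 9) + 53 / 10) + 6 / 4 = -30479377 / 95040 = -320.70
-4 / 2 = -2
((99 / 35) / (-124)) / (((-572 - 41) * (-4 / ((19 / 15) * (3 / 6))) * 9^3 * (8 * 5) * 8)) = -0.00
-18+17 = -1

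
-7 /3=-2.33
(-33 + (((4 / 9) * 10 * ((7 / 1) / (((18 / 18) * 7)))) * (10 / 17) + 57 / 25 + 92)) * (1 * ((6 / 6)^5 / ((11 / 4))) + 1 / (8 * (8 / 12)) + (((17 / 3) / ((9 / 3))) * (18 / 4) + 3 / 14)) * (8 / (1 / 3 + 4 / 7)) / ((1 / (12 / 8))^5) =11298610377 / 284240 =39750.25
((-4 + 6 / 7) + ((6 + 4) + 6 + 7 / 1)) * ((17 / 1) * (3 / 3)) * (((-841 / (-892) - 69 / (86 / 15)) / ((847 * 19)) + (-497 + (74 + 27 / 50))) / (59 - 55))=-1400450199087461 / 39280379600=-35652.66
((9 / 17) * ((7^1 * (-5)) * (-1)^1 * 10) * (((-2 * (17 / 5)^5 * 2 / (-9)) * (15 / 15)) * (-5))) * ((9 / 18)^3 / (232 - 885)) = 584647 / 16325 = 35.81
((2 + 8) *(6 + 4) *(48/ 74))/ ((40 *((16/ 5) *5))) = 15/ 148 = 0.10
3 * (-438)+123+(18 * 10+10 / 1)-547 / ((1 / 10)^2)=-55701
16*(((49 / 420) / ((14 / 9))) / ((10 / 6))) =18 / 25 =0.72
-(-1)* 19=19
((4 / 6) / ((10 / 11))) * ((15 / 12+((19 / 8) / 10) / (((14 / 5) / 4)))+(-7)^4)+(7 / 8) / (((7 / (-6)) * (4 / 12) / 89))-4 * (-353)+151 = 524941 / 168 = 3124.65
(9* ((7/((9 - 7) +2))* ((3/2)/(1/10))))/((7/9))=1215/4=303.75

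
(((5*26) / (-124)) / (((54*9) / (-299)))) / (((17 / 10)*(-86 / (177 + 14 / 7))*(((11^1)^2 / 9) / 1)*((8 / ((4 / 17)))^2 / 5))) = -86971625 / 342330843888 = -0.00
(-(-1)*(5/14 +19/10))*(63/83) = 711/415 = 1.71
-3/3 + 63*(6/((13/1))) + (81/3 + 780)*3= 31838/13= 2449.08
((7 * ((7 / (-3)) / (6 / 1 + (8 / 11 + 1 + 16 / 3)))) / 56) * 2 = -77 / 1724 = -0.04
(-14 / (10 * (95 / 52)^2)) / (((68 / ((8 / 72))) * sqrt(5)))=-4732 * sqrt(5) / 34520625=-0.00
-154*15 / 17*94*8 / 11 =-157920 / 17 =-9289.41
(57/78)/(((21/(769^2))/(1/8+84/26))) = 3921314791/56784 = 69056.68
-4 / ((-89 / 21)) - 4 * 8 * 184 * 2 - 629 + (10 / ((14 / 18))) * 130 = -6686427 / 623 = -10732.63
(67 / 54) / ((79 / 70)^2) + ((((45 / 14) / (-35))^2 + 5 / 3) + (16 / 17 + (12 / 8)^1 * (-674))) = -27715651748189 / 27511800876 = -1007.41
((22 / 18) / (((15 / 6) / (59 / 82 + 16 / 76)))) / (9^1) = 1771 / 35055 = 0.05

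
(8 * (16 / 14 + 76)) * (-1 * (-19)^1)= 82080 / 7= 11725.71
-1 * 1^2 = -1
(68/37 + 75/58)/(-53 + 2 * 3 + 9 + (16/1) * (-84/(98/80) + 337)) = 47033/63946508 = 0.00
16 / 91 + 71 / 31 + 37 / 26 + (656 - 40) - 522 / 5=14541951 / 28210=515.49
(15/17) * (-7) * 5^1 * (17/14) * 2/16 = -75/16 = -4.69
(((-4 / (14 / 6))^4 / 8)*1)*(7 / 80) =162 / 1715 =0.09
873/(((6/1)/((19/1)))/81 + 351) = 447849/180065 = 2.49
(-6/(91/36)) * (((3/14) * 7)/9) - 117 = -10683/91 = -117.40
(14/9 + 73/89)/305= 1903/244305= 0.01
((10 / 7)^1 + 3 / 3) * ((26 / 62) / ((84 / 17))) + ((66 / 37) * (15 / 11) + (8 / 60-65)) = -209844431 / 3372180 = -62.23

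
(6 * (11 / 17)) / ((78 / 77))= 847 / 221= 3.83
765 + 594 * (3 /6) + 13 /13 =1063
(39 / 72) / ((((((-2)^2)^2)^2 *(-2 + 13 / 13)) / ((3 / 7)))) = -13 / 14336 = -0.00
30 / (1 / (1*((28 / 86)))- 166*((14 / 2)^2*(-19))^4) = -0.00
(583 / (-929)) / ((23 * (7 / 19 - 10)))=11077 / 3910161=0.00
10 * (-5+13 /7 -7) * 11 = -7810 /7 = -1115.71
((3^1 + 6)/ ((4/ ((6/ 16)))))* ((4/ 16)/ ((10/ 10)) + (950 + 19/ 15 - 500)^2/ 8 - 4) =137437833/ 6400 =21474.66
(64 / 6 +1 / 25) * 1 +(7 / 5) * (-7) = 68 / 75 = 0.91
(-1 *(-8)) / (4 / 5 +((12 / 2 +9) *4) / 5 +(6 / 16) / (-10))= 640 / 1021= 0.63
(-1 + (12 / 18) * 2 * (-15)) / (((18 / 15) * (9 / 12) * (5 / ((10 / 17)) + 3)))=-140 / 69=-2.03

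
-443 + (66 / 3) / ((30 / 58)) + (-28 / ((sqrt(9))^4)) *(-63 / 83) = -1494763 / 3735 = -400.20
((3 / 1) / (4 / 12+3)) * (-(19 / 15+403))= -363.84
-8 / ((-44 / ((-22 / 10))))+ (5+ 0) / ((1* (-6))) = -37 / 30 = -1.23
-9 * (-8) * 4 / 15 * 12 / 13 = 1152 / 65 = 17.72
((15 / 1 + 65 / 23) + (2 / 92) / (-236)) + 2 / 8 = 196233 / 10856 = 18.08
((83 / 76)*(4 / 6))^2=6889 / 12996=0.53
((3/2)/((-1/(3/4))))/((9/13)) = -13/8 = -1.62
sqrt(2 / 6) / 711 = sqrt(3) / 2133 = 0.00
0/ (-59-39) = 0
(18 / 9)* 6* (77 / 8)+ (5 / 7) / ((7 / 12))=11439 / 98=116.72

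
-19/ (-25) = 19/ 25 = 0.76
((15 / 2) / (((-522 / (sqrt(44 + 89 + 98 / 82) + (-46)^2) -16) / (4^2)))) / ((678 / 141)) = -2102598863880 / 1368834362929 -368010 *sqrt(225582) / 1368834362929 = -1.54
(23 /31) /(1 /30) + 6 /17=22.61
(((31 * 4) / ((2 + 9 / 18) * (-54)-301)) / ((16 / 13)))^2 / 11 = 162409 / 33456896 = 0.00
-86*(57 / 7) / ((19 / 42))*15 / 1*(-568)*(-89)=-1173817440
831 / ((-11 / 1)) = -831 / 11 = -75.55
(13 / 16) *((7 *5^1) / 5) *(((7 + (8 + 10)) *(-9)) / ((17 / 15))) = -1129.14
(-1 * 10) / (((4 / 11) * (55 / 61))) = -61 / 2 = -30.50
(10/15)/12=1/18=0.06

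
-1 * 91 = -91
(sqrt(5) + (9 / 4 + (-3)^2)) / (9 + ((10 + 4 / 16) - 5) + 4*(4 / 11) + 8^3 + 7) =44*sqrt(5) / 23527 + 495 / 23527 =0.03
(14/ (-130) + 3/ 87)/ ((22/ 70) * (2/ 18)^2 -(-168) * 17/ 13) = -78246/ 234810187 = -0.00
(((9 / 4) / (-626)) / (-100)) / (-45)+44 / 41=55087959 / 51332000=1.07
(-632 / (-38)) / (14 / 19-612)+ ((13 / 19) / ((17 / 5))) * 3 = 1081331 / 1875661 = 0.58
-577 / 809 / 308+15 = 3737003 / 249172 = 15.00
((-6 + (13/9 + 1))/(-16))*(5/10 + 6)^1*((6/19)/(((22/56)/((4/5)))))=2912/3135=0.93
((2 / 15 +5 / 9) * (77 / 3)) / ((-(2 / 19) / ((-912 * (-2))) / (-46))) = 14093696.71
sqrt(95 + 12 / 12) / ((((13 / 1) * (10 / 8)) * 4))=4 * sqrt(6) / 65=0.15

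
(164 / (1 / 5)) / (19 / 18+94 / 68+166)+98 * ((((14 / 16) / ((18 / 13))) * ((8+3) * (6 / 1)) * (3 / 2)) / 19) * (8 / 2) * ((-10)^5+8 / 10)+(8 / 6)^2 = -2844071103557758 / 22034205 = -129075276.53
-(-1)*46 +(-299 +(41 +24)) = -188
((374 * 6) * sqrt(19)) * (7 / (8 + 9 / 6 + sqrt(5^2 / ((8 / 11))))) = 4456.78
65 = 65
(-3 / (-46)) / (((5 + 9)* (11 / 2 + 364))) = 3 / 237958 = 0.00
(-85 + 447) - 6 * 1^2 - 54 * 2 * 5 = -184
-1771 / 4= -442.75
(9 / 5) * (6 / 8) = 27 / 20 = 1.35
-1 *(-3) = 3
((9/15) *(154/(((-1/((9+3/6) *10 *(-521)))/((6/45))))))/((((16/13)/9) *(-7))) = -12740013/20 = -637000.65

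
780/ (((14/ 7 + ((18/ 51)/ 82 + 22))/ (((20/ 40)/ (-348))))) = -3485/ 74646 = -0.05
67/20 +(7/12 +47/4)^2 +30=33383/180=185.46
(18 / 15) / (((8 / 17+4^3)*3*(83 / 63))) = 1071 / 227420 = 0.00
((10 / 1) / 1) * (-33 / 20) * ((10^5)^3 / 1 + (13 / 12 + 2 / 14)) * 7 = -924000000000001133 / 8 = -115500000000000141.62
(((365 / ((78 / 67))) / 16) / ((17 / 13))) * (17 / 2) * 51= 415735 / 64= 6495.86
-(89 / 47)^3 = -704969 / 103823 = -6.79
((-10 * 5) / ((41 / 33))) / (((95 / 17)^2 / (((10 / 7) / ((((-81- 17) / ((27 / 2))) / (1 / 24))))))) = 429165 / 40613944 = 0.01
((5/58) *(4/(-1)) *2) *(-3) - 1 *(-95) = 2815/29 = 97.07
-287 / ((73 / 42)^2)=-506268 / 5329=-95.00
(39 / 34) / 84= 13 / 952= 0.01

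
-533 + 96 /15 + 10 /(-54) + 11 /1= -69631 /135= -515.79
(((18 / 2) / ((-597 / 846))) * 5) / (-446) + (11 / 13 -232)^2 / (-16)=-400708262545 / 119995408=-3339.36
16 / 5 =3.20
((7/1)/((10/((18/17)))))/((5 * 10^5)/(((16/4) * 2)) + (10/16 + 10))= 56/4723025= 0.00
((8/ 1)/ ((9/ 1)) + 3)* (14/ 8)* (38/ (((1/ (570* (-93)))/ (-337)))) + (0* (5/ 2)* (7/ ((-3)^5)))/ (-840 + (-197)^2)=4619924575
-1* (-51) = 51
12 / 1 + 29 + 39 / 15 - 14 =148 / 5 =29.60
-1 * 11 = -11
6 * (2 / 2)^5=6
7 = 7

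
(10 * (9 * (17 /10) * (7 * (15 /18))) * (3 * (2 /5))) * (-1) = -1071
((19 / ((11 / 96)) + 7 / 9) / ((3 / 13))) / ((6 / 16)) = 1715272 / 891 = 1925.11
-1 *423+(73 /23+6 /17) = -419.47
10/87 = 0.11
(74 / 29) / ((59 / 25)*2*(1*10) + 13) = 370 / 8729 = 0.04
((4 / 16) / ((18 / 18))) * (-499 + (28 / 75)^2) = -2806091 / 22500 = -124.72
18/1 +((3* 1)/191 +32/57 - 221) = -2203778/10887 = -202.42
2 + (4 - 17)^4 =28563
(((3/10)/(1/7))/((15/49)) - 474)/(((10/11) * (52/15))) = -770781/5200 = -148.23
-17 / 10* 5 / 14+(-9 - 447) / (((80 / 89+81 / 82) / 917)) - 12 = -1743912505 / 7868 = -221646.23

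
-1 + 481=480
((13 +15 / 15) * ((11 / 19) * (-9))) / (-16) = 693 / 152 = 4.56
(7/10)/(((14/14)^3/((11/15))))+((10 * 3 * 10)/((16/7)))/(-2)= -39067/600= -65.11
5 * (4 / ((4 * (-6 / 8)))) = -20 / 3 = -6.67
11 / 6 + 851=5117 / 6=852.83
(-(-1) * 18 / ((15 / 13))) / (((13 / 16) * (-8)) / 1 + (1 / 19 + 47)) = 2964 / 7705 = 0.38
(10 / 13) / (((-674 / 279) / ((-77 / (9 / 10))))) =27.24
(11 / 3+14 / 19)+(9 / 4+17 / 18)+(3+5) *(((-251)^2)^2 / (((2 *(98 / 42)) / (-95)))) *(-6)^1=18569794143274939 / 4788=3878403120984.74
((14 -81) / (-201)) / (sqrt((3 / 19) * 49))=sqrt(57) / 63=0.12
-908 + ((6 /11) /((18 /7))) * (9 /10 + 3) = -99789 /110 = -907.17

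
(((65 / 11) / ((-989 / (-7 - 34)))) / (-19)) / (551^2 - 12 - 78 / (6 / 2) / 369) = -15129 / 356239045151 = -0.00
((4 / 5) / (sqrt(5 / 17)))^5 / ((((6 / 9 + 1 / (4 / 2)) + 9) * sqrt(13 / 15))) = 1775616 * sqrt(663) / 61953125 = 0.74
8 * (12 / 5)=96 / 5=19.20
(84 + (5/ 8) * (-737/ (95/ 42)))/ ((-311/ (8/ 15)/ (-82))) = -497084/ 29545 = -16.82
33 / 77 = 3 / 7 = 0.43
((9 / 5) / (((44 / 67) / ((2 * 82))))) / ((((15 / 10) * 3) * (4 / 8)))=199.78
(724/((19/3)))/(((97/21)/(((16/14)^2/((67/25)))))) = 10425600/864367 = 12.06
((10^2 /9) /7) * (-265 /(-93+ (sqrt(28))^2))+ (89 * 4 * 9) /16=206.72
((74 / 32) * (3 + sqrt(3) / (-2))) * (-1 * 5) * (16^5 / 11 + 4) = -145496025 / 44 + 48498675 * sqrt(3) / 88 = -2352157.74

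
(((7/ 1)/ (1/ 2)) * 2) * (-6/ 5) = -168/ 5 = -33.60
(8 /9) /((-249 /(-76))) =608 /2241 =0.27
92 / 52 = 23 / 13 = 1.77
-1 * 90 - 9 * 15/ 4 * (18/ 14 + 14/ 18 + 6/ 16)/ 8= -179715/ 1792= -100.29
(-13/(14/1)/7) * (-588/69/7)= 26/161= 0.16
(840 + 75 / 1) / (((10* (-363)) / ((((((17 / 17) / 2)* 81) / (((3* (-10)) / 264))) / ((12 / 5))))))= 37.43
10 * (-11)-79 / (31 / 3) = -3647 / 31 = -117.65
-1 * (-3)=3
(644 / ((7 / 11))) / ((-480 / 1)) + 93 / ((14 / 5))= 26129 / 840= 31.11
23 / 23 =1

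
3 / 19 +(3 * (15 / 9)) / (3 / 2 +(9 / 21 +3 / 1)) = 1537 / 1311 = 1.17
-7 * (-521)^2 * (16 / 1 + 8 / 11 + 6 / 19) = -6768109894 / 209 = -32383300.93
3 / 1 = 3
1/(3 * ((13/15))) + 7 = 96/13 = 7.38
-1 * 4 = -4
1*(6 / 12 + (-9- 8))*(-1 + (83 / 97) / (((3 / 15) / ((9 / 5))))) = -10725 / 97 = -110.57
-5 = -5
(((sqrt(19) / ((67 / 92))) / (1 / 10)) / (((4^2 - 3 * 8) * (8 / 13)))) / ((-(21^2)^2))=1495 * sqrt(19) / 104241816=0.00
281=281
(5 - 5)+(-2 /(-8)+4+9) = 53 /4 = 13.25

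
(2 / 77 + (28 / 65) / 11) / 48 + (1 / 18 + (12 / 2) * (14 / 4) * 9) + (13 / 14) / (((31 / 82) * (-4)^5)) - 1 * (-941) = 1615874532257 / 1429908480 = 1130.05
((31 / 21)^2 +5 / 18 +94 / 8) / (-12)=-25061 / 21168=-1.18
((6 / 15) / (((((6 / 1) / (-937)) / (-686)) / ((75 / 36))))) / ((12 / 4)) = 1606955 / 54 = 29758.43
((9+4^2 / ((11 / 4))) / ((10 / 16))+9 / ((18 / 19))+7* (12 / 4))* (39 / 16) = 132.13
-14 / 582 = -7 / 291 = -0.02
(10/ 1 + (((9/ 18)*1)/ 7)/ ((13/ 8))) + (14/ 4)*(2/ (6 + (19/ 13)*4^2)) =357429/ 34762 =10.28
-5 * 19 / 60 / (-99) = 19 / 1188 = 0.02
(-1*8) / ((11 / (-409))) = 3272 / 11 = 297.45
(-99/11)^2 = 81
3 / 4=0.75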